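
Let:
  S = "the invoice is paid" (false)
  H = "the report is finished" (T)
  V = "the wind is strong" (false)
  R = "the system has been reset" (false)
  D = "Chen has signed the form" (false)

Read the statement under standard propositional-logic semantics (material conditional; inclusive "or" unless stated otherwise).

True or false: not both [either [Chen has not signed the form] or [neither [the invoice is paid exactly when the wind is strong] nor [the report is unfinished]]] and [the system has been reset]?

true

Formalization: (not D or ((S iff V) nor not H)) nand R

not D = not False = True
S iff V = False iff False = True
not H = not True = False
(S iff V) nor not H = True nor False = False
not D or ((S iff V) nor not H) = True or False = True
(not D or ((S iff V) nor not H)) nand R = True nand False = True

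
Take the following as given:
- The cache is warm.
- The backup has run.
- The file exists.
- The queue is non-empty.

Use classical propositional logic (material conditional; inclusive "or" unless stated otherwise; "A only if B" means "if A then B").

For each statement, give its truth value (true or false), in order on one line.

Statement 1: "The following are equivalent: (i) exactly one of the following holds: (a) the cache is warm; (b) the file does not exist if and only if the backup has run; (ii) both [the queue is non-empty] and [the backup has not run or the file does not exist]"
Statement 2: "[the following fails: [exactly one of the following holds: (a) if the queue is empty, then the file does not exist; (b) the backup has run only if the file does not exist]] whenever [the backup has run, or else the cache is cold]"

Statement 1 F; Statement 2 F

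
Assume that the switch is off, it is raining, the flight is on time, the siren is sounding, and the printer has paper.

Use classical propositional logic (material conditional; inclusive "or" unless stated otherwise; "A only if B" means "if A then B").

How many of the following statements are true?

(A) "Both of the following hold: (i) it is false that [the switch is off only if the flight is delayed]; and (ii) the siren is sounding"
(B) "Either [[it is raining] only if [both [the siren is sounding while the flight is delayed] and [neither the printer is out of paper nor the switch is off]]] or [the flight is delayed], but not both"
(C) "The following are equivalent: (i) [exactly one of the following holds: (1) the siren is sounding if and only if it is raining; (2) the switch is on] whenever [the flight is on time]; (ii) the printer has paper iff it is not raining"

Let W = "the switch is on" (F), N = "the flight is delayed" (F), K = "the siren is sounding" (T), H = "it is raining" (T), R = "the printer has paper" (T).

(A): In symbols: ~(~W -> N) & K

~W = ~F = T
~W -> N = T -> F = F
~(~W -> N) = ~F = T
~(~W -> N) & K = T & T = T
Thus (A) is true.

(B): Formalization: (H -> ((K & N) & (~R nor ~W))) xor N

K & N = T & F = F
~R = ~T = F
~W = ~F = T
~R nor ~W = F nor T = F
(K & N) & (~R nor ~W) = F & F = F
H -> ((K & N) & (~R nor ~W)) = T -> F = F
(H -> ((K & N) & (~R nor ~W))) xor N = F xor F = F
Thus (B) is false.

(C): Parsed as (~N -> ((K <-> H) xor W)) <-> (R <-> ~H)

~N = ~F = T
K <-> H = T <-> T = T
(K <-> H) xor W = T xor F = T
~N -> ((K <-> H) xor W) = T -> T = T
~H = ~T = F
R <-> ~H = T <-> F = F
(~N -> ((K <-> H) xor W)) <-> (R <-> ~H) = T <-> F = F
So (C) is false.

1 of the 3 statements is true.

1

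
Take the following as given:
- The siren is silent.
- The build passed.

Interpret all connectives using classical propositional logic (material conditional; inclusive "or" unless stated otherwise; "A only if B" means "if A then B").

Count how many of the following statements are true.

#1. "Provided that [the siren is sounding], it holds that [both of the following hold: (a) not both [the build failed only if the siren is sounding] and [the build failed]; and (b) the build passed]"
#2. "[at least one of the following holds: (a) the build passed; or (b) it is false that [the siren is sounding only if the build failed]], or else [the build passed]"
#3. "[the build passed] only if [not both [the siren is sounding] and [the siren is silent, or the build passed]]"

Let P = "the siren is sounding" (F), Q = "the build passed" (T).

#1: Formalization: P -> (((~Q -> P) nand ~Q) & Q)

~Q = ~T = F
~Q -> P = F -> F = T
~Q = ~T = F
(~Q -> P) nand ~Q = T nand F = T
((~Q -> P) nand ~Q) & Q = T & T = T
P -> (((~Q -> P) nand ~Q) & Q) = F -> T = T
Hence #1 is true.

#2: In symbols: (Q | ~(P -> ~Q)) | Q

~Q = ~T = F
P -> ~Q = F -> F = T
~(P -> ~Q) = ~T = F
Q | ~(P -> ~Q) = T | F = T
(Q | ~(P -> ~Q)) | Q = T | T = T
Hence #2 is true.

#3: Parsed as Q -> (P nand (~P | Q))

~P = ~F = T
~P | Q = T | T = T
P nand (~P | Q) = F nand T = T
Q -> (P nand (~P | Q)) = T -> T = T
Hence #3 is true.

3 of the 3 statements are true (#1, #2, #3).

3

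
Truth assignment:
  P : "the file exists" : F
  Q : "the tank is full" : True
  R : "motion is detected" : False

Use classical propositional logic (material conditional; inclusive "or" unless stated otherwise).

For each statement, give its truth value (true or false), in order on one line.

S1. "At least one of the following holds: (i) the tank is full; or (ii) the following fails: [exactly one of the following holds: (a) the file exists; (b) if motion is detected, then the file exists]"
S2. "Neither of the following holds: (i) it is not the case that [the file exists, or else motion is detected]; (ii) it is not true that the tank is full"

S1: Parsed as Q | ~(P xor (R -> P))

R -> P = F -> F = T
P xor (R -> P) = F xor T = T
~(P xor (R -> P)) = ~T = F
Q | ~(P xor (R -> P)) = T | F = T
Hence S1 is true.

S2: This is ~(P | R) nor ~Q.

P | R = F | F = F
~(P | R) = ~F = T
~Q = ~T = F
~(P | R) nor ~Q = T nor F = F
So S2 is false.

S1 true; S2 false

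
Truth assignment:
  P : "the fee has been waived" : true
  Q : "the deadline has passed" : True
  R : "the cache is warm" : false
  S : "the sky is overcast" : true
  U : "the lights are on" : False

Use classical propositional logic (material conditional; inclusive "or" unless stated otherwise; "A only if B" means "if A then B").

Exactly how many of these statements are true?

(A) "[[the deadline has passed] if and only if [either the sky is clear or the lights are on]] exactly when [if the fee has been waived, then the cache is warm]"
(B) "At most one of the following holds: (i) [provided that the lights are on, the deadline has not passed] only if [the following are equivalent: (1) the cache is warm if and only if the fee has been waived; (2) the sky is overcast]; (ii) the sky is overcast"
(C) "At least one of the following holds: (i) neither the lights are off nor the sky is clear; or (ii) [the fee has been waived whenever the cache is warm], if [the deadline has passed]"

3

(A): This is (Q <-> (~S | U)) <-> (P -> R).

~S = ~T = F
~S | U = F | F = F
Q <-> (~S | U) = T <-> F = F
P -> R = T -> F = F
(Q <-> (~S | U)) <-> (P -> R) = F <-> F = T
Hence (A) is true.

(B): Parsed as ((U -> ~Q) -> ((R <-> P) <-> S)) nand S

~Q = ~T = F
U -> ~Q = F -> F = T
R <-> P = F <-> T = F
(R <-> P) <-> S = F <-> T = F
(U -> ~Q) -> ((R <-> P) <-> S) = T -> F = F
((U -> ~Q) -> ((R <-> P) <-> S)) nand S = F nand T = T
Thus (B) is true.

(C): In symbols: (~U nor ~S) | (Q -> (R -> P))

~U = ~F = T
~S = ~T = F
~U nor ~S = T nor F = F
R -> P = F -> T = T
Q -> (R -> P) = T -> T = T
(~U nor ~S) | (Q -> (R -> P)) = F | T = T
Hence (C) is true.

Count: 3.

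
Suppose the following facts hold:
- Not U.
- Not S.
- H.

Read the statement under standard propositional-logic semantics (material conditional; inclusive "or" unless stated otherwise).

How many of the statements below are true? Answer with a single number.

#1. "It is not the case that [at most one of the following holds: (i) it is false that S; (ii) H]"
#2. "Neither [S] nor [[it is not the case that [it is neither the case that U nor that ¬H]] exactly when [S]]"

#1: Formalization: ~(~S nand H)

~S = ~F = T
~S nand H = T nand T = F
~(~S nand H) = ~F = T
Hence #1 is true.

#2: This is S nor (~(U nor ~H) <-> S).

~H = ~T = F
U nor ~H = F nor F = T
~(U nor ~H) = ~T = F
~(U nor ~H) <-> S = F <-> F = T
S nor (~(U nor ~H) <-> S) = F nor T = F
Thus #2 is false.

True statements: 1.

1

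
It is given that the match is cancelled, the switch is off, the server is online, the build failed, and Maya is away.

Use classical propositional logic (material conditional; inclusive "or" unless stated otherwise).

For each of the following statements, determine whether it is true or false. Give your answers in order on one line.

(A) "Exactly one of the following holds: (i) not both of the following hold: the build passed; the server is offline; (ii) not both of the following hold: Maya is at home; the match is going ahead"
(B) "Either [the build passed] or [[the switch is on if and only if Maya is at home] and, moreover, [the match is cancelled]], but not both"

Let P = "the build passed" (F), M = "the server is online" (T), H = "Maya is at home" (F), U = "the match is cancelled" (T), N = "the switch is on" (F).

(A): Formalization: (P ↑ ¬M) ⊕ (H ↑ ¬U)

¬M = ¬T = F
P ↑ ¬M = F ↑ F = T
¬U = ¬T = F
H ↑ ¬U = F ↑ F = T
(P ↑ ¬M) ⊕ (H ↑ ¬U) = T ⊕ T = F
So (A) is false.

(B): This is P ⊕ ((N ↔ H) ∧ U).

N ↔ H = F ↔ F = T
(N ↔ H) ∧ U = T ∧ T = T
P ⊕ ((N ↔ H) ∧ U) = F ⊕ T = T
Thus (B) is true.

(A) false / (B) true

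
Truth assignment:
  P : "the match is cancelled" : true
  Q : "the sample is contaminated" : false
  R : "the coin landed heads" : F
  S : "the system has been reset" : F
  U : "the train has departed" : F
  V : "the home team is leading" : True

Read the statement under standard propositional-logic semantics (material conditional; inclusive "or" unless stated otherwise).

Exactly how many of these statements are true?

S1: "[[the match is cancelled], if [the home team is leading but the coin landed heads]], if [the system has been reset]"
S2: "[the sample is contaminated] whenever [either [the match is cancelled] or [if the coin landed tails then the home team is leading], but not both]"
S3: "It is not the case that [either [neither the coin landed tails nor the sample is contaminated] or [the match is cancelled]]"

S1: In symbols: S → ((V ∧ R) → P)

V ∧ R = T ∧ F = F
(V ∧ R) → P = F → T = T
S → ((V ∧ R) → P) = F → T = T
Hence S1 is true.

S2: Formalization: (P ⊕ (¬R → V)) → Q

¬R = ¬F = T
¬R → V = T → T = T
P ⊕ (¬R → V) = T ⊕ T = F
(P ⊕ (¬R → V)) → Q = F → F = T
So S2 is true.

S3: Formalization: ¬((¬R ↓ Q) ∨ P)

¬R = ¬F = T
¬R ↓ Q = T ↓ F = F
(¬R ↓ Q) ∨ P = F ∨ T = T
¬((¬R ↓ Q) ∨ P) = ¬T = F
So S3 is false.

2 of the 3 statements are true.

2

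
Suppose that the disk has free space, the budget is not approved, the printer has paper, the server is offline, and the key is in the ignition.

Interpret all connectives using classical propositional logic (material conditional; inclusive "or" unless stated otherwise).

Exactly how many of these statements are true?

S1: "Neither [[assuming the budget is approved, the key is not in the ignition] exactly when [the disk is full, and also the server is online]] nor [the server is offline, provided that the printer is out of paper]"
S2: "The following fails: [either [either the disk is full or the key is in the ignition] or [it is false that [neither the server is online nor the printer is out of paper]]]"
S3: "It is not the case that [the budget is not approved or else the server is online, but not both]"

0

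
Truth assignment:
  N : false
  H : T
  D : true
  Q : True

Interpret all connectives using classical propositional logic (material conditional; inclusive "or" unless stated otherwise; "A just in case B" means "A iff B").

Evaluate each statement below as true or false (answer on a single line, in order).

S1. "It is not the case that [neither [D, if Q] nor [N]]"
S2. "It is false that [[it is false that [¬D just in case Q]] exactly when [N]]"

S1 True / S2 True

S1: In symbols: ¬((Q → D) ↓ N)

Q → D = T → T = T
(Q → D) ↓ N = T ↓ F = F
¬((Q → D) ↓ N) = ¬F = T
Hence S1 is true.

S2: In symbols: ¬(¬(¬D ↔ Q) ↔ N)

¬D = ¬T = F
¬D ↔ Q = F ↔ T = F
¬(¬D ↔ Q) = ¬F = T
¬(¬D ↔ Q) ↔ N = T ↔ F = F
¬(¬(¬D ↔ Q) ↔ N) = ¬F = T
Thus S2 is true.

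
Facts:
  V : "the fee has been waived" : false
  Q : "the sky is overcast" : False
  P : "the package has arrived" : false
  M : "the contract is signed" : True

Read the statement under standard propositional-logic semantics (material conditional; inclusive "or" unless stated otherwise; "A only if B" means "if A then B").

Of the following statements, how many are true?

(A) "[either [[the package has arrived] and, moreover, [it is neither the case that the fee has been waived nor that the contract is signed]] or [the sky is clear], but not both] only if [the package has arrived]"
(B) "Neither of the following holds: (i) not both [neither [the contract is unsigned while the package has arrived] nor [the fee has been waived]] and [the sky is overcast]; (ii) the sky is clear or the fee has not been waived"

0

(A): In symbols: ((P and (V nor M)) xor not Q) -> P

V nor M = False nor True = False
P and (V nor M) = False and False = False
not Q = not False = True
(P and (V nor M)) xor not Q = False xor True = True
((P and (V nor M)) xor not Q) -> P = True -> False = False
Thus (A) is false.

(B): Formalization: (((not M and P) nor V) nand Q) nor (not Q or not V)

not M = not True = False
not M and P = False and False = False
(not M and P) nor V = False nor False = True
((not M and P) nor V) nand Q = True nand False = True
not Q = not False = True
not V = not False = True
not Q or not V = True or True = True
(((not M and P) nor V) nand Q) nor (not Q or not V) = True nor True = False
So (B) is false.

0 of the 2 statements are true (none).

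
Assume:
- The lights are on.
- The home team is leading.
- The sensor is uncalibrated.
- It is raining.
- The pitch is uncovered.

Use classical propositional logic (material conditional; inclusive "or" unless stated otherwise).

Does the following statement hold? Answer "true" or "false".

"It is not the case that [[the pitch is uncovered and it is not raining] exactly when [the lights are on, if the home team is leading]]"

Let U = "the pitch is covered" (False), S = "it is raining" (True), Q = "the home team is leading" (True), P = "the lights are on" (True).
Parsed as not ((not U and not S) iff (Q -> P))

not U = not False = True
not S = not True = False
not U and not S = True and False = False
Q -> P = True -> True = True
(not U and not S) iff (Q -> P) = False iff True = False
not ((not U and not S) iff (Q -> P)) = not False = True

True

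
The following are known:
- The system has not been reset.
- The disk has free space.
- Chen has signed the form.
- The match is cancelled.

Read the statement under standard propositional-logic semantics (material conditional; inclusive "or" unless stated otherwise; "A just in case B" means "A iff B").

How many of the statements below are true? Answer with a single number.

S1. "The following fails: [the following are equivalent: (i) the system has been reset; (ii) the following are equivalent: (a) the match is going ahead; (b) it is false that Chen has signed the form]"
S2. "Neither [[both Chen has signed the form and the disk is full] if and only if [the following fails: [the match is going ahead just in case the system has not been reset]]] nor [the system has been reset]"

2

Let P = "the system has been reset" (F), S = "the match is cancelled" (T), R = "Chen has signed the form" (T), Q = "the disk is full" (F).

S1: Formalization: ~(P <-> (~S <-> ~R))

~S = ~T = F
~R = ~T = F
~S <-> ~R = F <-> F = T
P <-> (~S <-> ~R) = F <-> T = F
~(P <-> (~S <-> ~R)) = ~F = T
Hence S1 is true.

S2: Formalization: ((R & Q) <-> ~(~S <-> ~P)) nor P

R & Q = T & F = F
~S = ~T = F
~P = ~F = T
~S <-> ~P = F <-> T = F
~(~S <-> ~P) = ~F = T
(R & Q) <-> ~(~S <-> ~P) = F <-> T = F
((R & Q) <-> ~(~S <-> ~P)) nor P = F nor F = T
Thus S2 is true.

True statements: 2 (S1, S2).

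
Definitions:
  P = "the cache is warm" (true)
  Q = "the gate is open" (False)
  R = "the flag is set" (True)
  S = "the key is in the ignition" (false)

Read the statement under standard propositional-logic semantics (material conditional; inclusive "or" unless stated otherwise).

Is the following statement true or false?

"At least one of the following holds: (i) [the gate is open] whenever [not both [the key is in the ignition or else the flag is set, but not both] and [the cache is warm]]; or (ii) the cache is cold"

In symbols: (((S ⊕ R) ↑ P) → Q) ∨ ¬P

S ⊕ R = F ⊕ T = T
(S ⊕ R) ↑ P = T ↑ T = F
((S ⊕ R) ↑ P) → Q = F → F = T
¬P = ¬T = F
(((S ⊕ R) ↑ P) → Q) ∨ ¬P = T ∨ F = T

True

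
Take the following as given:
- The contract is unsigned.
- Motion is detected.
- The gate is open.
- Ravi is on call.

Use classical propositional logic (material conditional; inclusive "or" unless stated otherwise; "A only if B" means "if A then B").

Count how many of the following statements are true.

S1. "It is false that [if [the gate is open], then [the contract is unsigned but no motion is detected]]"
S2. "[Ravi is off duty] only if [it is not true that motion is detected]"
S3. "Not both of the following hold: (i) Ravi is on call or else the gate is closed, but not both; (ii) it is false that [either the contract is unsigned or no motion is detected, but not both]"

3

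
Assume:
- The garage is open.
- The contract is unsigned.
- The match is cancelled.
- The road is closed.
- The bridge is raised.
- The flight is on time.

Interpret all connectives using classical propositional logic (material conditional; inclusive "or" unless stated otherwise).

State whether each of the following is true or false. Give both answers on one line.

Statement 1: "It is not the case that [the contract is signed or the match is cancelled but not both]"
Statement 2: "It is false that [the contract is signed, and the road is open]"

Statement 1 False, Statement 2 True

Let S = "the contract is signed" (F), K = "the match is cancelled" (T), P = "the road is closed" (T).

Statement 1: Formalization: ¬(S ⊕ K)

S ⊕ K = F ⊕ T = T
¬(S ⊕ K) = ¬T = F
Hence Statement 1 is false.

Statement 2: In symbols: ¬(S ∧ ¬P)

¬P = ¬T = F
S ∧ ¬P = F ∧ F = F
¬(S ∧ ¬P) = ¬F = T
Thus Statement 2 is true.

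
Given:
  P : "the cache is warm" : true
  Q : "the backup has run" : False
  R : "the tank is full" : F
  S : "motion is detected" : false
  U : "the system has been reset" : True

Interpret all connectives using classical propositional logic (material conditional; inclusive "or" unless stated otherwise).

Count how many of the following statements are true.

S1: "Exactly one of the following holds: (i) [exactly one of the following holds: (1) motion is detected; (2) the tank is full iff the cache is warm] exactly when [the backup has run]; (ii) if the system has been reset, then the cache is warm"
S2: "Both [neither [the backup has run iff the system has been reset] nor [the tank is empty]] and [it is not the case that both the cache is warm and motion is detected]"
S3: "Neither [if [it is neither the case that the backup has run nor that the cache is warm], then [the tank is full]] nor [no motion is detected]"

S1: Formalization: ((S ⊕ (R ↔ P)) ↔ Q) ⊕ (U → P)

R ↔ P = F ↔ T = F
S ⊕ (R ↔ P) = F ⊕ F = F
(S ⊕ (R ↔ P)) ↔ Q = F ↔ F = T
U → P = T → T = T
((S ⊕ (R ↔ P)) ↔ Q) ⊕ (U → P) = T ⊕ T = F
Hence S1 is false.

S2: This is ((Q ↔ U) ↓ ¬R) ∧ (P ↑ S).

Q ↔ U = F ↔ T = F
¬R = ¬F = T
(Q ↔ U) ↓ ¬R = F ↓ T = F
P ↑ S = T ↑ F = T
((Q ↔ U) ↓ ¬R) ∧ (P ↑ S) = F ∧ T = F
Hence S2 is false.

S3: Formalization: ((Q ↓ P) → R) ↓ ¬S

Q ↓ P = F ↓ T = F
(Q ↓ P) → R = F → F = T
¬S = ¬F = T
((Q ↓ P) → R) ↓ ¬S = T ↓ T = F
Thus S3 is false.

0 of the 3 statements are true (none).

0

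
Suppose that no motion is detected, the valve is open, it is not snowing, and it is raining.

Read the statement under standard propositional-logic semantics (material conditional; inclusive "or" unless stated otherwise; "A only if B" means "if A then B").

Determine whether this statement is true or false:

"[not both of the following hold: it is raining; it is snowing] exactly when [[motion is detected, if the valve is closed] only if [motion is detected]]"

The statement is false.

Let K = "it is raining" (T), R = "it is snowing" (F), M = "the valve is open" (T), D = "motion is detected" (F).
Parsed as (K nand R) <-> ((~M -> D) -> D)

K nand R = T nand F = T
~M = ~T = F
~M -> D = F -> F = T
(~M -> D) -> D = T -> F = F
(K nand R) <-> ((~M -> D) -> D) = T <-> F = F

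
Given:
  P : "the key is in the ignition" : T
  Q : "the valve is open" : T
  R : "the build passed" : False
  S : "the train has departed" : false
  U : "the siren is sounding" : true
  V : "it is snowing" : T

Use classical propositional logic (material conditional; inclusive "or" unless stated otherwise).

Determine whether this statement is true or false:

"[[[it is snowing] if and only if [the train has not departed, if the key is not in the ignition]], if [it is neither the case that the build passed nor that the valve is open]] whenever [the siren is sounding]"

In symbols: U -> ((R nor Q) -> (V iff (not P -> not S)))

R nor Q = False nor True = False
not P = not True = False
not S = not False = True
not P -> not S = False -> True = True
V iff (not P -> not S) = True iff True = True
(R nor Q) -> (V iff (not P -> not S)) = False -> True = True
U -> ((R nor Q) -> (V iff (not P -> not S))) = True -> True = True

True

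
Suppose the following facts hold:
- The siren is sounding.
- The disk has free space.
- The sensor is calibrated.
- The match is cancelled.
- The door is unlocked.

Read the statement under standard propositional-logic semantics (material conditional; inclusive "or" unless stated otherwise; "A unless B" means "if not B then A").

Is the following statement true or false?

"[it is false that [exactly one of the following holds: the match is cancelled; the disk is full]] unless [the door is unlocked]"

True.

Let S = "the match is cancelled" (T), Q = "the disk is full" (F), U = "the door is locked" (F).
Parsed as ~(S xor Q) | ~U

S xor Q = T xor F = T
~(S xor Q) = ~T = F
~U = ~F = T
~(S xor Q) | ~U = F | T = T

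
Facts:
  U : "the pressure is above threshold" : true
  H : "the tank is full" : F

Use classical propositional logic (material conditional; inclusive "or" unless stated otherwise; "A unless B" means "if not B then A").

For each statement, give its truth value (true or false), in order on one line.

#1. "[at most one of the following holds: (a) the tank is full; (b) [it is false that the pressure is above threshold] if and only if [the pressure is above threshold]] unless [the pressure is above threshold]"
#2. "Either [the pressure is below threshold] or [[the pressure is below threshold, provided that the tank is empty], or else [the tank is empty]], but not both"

#1 True, #2 True

#1: Parsed as (H ↑ (¬U ↔ U)) ∨ U

¬U = ¬T = F
¬U ↔ U = F ↔ T = F
H ↑ (¬U ↔ U) = F ↑ F = T
(H ↑ (¬U ↔ U)) ∨ U = T ∨ T = T
Thus #1 is true.

#2: Formalization: ¬U ⊕ ((¬H → ¬U) ∨ ¬H)

¬U = ¬T = F
¬H = ¬F = T
¬U = ¬T = F
¬H → ¬U = T → F = F
¬H = ¬F = T
(¬H → ¬U) ∨ ¬H = F ∨ T = T
¬U ⊕ ((¬H → ¬U) ∨ ¬H) = F ⊕ T = T
So #2 is true.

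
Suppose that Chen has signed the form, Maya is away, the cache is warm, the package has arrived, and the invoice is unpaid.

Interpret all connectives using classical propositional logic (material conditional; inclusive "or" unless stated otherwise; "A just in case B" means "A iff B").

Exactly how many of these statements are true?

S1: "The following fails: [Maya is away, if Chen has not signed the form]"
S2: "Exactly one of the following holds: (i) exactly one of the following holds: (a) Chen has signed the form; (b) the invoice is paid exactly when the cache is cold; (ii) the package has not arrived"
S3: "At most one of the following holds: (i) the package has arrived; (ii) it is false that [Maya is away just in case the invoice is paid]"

Let P = "Chen has signed the form" (True), Q = "Maya is at home" (False), U = "the invoice is paid" (False), R = "the cache is warm" (True), S = "the package has arrived" (True).

S1: Formalization: not (not P -> not Q)

not P = not True = False
not Q = not False = True
not P -> not Q = False -> True = True
not (not P -> not Q) = not True = False
So S1 is false.

S2: Formalization: (P xor (U iff not R)) xor not S

not R = not True = False
U iff not R = False iff False = True
P xor (U iff not R) = True xor True = False
not S = not True = False
(P xor (U iff not R)) xor not S = False xor False = False
Thus S2 is false.

S3: In symbols: S nand not (not Q iff U)

not Q = not False = True
not Q iff U = True iff False = False
not (not Q iff U) = not False = True
S nand not (not Q iff U) = True nand True = False
So S3 is false.

True statements: 0 (none).

0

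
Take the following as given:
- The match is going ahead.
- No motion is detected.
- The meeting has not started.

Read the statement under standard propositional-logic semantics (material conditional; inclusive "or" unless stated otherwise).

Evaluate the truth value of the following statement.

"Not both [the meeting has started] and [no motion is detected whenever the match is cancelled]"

true

Let D = "the meeting has started" (F), P = "the match is cancelled" (F), W = "motion is detected" (F).
In symbols: D ↑ (P → ¬W)

¬W = ¬F = T
P → ¬W = F → T = T
D ↑ (P → ¬W) = F ↑ T = T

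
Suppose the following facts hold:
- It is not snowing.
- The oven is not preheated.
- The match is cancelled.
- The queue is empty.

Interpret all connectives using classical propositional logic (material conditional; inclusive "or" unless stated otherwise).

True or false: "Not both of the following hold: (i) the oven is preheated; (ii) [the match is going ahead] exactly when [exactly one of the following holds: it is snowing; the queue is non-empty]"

True

Let R = "the oven is preheated" (F), Q = "the match is cancelled" (T), M = "it is snowing" (F), K = "the queue is empty" (T).
Parsed as R ↑ (¬Q ↔ (M ⊕ ¬K))

¬Q = ¬T = F
¬K = ¬T = F
M ⊕ ¬K = F ⊕ F = F
¬Q ↔ (M ⊕ ¬K) = F ↔ F = T
R ↑ (¬Q ↔ (M ⊕ ¬K)) = F ↑ T = T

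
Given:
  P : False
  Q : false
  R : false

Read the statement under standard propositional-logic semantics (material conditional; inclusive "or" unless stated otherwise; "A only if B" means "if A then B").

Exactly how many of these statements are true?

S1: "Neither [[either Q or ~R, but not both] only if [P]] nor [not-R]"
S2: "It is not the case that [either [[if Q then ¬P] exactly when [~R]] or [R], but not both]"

0

S1: This is ((Q xor not R) -> P) nor not R.

not R = not False = True
Q xor not R = False xor True = True
(Q xor not R) -> P = True -> False = False
not R = not False = True
((Q xor not R) -> P) nor not R = False nor True = False
Hence S1 is false.

S2: Formalization: not (((Q -> not P) iff not R) xor R)

not P = not False = True
Q -> not P = False -> True = True
not R = not False = True
(Q -> not P) iff not R = True iff True = True
((Q -> not P) iff not R) xor R = True xor False = True
not (((Q -> not P) iff not R) xor R) = not True = False
Thus S2 is false.

0 of the 2 statements are true (none).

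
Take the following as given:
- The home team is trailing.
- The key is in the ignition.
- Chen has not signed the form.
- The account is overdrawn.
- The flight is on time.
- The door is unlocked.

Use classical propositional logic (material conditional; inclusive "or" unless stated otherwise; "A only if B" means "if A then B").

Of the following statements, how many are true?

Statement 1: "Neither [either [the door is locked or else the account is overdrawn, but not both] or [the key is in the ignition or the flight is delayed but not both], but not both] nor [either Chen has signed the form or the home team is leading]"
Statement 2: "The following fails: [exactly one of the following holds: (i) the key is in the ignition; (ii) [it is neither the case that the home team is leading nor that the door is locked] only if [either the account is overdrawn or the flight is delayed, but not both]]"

Let V = "the door is locked" (F), S = "the account is overdrawn" (T), Q = "the key is in the ignition" (T), U = "the flight is delayed" (F), R = "Chen has signed the form" (F), P = "the home team is leading" (F).

Statement 1: In symbols: ((V ⊕ S) ⊕ (Q ⊕ U)) ↓ (R ∨ P)

V ⊕ S = F ⊕ T = T
Q ⊕ U = T ⊕ F = T
(V ⊕ S) ⊕ (Q ⊕ U) = T ⊕ T = F
R ∨ P = F ∨ F = F
((V ⊕ S) ⊕ (Q ⊕ U)) ↓ (R ∨ P) = F ↓ F = T
Hence Statement 1 is true.

Statement 2: Parsed as ¬(Q ⊕ ((P ↓ V) → (S ⊕ U)))

P ↓ V = F ↓ F = T
S ⊕ U = T ⊕ F = T
(P ↓ V) → (S ⊕ U) = T → T = T
Q ⊕ ((P ↓ V) → (S ⊕ U)) = T ⊕ T = F
¬(Q ⊕ ((P ↓ V) → (S ⊕ U))) = ¬F = T
So Statement 2 is true.

True statements: 2 (Statement 1, Statement 2).

2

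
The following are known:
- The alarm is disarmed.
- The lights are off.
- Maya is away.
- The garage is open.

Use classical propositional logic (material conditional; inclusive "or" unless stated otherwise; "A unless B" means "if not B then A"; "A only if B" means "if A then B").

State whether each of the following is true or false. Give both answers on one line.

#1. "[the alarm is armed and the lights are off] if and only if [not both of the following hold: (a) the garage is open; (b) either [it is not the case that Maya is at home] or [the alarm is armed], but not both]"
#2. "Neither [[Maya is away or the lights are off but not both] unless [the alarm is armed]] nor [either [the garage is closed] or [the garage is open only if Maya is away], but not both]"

Let K = "the alarm is armed" (F), G = "the lights are on" (F), S = "the garage is closed" (F), L = "Maya is at home" (F).

#1: This is (K & ~G) <-> (~S nand (~L xor K)).

~G = ~F = T
K & ~G = F & T = F
~S = ~F = T
~L = ~F = T
~L xor K = T xor F = T
~S nand (~L xor K) = T nand T = F
(K & ~G) <-> (~S nand (~L xor K)) = F <-> F = T
Hence #1 is true.

#2: This is ((~L xor ~G) | K) nor (S xor (~S -> ~L)).

~L = ~F = T
~G = ~F = T
~L xor ~G = T xor T = F
(~L xor ~G) | K = F | F = F
~S = ~F = T
~L = ~F = T
~S -> ~L = T -> T = T
S xor (~S -> ~L) = F xor T = T
((~L xor ~G) | K) nor (S xor (~S -> ~L)) = F nor T = F
Hence #2 is false.

#1 true / #2 false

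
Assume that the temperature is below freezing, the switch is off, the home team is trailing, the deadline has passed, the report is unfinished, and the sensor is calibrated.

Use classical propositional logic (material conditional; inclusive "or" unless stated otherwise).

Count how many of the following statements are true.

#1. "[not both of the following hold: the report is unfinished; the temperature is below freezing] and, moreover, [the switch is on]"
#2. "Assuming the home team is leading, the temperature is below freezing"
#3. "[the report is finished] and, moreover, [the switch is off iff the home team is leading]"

Let U = "the report is finished" (F), P = "the temperature is below freezing" (T), Q = "the switch is on" (F), R = "the home team is leading" (F).

#1: This is (¬U ↑ P) ∧ Q.

¬U = ¬F = T
¬U ↑ P = T ↑ T = F
(¬U ↑ P) ∧ Q = F ∧ F = F
So #1 is false.

#2: In symbols: R → P

R → P = F → T = T
Thus #2 is true.

#3: Formalization: U ∧ (¬Q ↔ R)

¬Q = ¬F = T
¬Q ↔ R = T ↔ F = F
U ∧ (¬Q ↔ R) = F ∧ F = F
So #3 is false.

True statements: 1.

1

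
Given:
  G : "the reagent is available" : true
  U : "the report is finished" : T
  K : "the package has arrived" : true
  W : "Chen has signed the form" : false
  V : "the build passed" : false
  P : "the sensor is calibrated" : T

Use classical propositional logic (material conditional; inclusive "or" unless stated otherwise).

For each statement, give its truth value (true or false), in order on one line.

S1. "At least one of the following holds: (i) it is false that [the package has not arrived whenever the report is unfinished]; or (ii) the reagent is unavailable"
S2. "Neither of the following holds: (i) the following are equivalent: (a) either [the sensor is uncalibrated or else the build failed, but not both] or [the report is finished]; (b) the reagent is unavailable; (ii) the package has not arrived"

S1 F; S2 T

S1: In symbols: not (not U -> not K) or not G

not U = not True = False
not K = not True = False
not U -> not K = False -> False = True
not (not U -> not K) = not True = False
not G = not True = False
not (not U -> not K) or not G = False or False = False
Hence S1 is false.

S2: This is (((not P xor not V) or U) iff not G) nor not K.

not P = not True = False
not V = not False = True
not P xor not V = False xor True = True
(not P xor not V) or U = True or True = True
not G = not True = False
((not P xor not V) or U) iff not G = True iff False = False
not K = not True = False
(((not P xor not V) or U) iff not G) nor not K = False nor False = True
Thus S2 is true.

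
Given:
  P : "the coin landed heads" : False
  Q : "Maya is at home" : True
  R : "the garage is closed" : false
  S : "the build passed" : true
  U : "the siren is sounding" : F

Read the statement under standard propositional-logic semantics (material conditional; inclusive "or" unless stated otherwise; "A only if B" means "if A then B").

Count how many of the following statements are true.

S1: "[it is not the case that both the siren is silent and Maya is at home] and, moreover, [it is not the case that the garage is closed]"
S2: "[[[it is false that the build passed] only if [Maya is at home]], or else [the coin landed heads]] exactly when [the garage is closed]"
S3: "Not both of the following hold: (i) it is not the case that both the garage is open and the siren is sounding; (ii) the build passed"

S1: Formalization: (¬U ↑ Q) ∧ ¬R

¬U = ¬F = T
¬U ↑ Q = T ↑ T = F
¬R = ¬F = T
(¬U ↑ Q) ∧ ¬R = F ∧ T = F
Hence S1 is false.

S2: In symbols: ((¬S → Q) ∨ P) ↔ R

¬S = ¬T = F
¬S → Q = F → T = T
(¬S → Q) ∨ P = T ∨ F = T
((¬S → Q) ∨ P) ↔ R = T ↔ F = F
Hence S2 is false.

S3: Parsed as (¬R ↑ U) ↑ S

¬R = ¬F = T
¬R ↑ U = T ↑ F = T
(¬R ↑ U) ↑ S = T ↑ T = F
Hence S3 is false.

0 of the 3 statements are true (none).

0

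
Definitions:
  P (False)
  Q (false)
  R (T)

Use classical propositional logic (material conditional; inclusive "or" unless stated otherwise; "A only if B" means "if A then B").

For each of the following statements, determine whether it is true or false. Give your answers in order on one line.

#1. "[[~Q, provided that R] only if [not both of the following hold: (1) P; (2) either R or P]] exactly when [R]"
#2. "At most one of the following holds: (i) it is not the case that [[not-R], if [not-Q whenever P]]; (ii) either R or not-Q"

#1: In symbols: ((R -> ~Q) -> (P nand (R | P))) <-> R

~Q = ~F = T
R -> ~Q = T -> T = T
R | P = T | F = T
P nand (R | P) = F nand T = T
(R -> ~Q) -> (P nand (R | P)) = T -> T = T
((R -> ~Q) -> (P nand (R | P))) <-> R = T <-> T = T
So #1 is true.

#2: In symbols: ~((P -> ~Q) -> ~R) nand (R | ~Q)

~Q = ~F = T
P -> ~Q = F -> T = T
~R = ~T = F
(P -> ~Q) -> ~R = T -> F = F
~((P -> ~Q) -> ~R) = ~F = T
~Q = ~F = T
R | ~Q = T | T = T
~((P -> ~Q) -> ~R) nand (R | ~Q) = T nand T = F
Thus #2 is false.

#1 True, #2 False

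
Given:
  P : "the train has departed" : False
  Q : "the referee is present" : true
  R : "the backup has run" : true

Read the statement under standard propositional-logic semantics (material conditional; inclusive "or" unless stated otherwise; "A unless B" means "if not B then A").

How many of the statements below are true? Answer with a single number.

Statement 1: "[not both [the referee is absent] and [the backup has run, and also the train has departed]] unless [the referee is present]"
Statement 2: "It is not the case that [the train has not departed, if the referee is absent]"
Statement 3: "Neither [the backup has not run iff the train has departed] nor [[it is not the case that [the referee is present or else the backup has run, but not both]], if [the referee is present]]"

Statement 1: This is (¬Q ↑ (R ∧ P)) ∨ Q.

¬Q = ¬T = F
R ∧ P = T ∧ F = F
¬Q ↑ (R ∧ P) = F ↑ F = T
(¬Q ↑ (R ∧ P)) ∨ Q = T ∨ T = T
Hence Statement 1 is true.

Statement 2: Formalization: ¬(¬Q → ¬P)

¬Q = ¬T = F
¬P = ¬F = T
¬Q → ¬P = F → T = T
¬(¬Q → ¬P) = ¬T = F
So Statement 2 is false.

Statement 3: This is (¬R ↔ P) ↓ (Q → ¬(Q ⊕ R)).

¬R = ¬T = F
¬R ↔ P = F ↔ F = T
Q ⊕ R = T ⊕ T = F
¬(Q ⊕ R) = ¬F = T
Q → ¬(Q ⊕ R) = T → T = T
(¬R ↔ P) ↓ (Q → ¬(Q ⊕ R)) = T ↓ T = F
Hence Statement 3 is false.

True statements: 1 (Statement 1).

1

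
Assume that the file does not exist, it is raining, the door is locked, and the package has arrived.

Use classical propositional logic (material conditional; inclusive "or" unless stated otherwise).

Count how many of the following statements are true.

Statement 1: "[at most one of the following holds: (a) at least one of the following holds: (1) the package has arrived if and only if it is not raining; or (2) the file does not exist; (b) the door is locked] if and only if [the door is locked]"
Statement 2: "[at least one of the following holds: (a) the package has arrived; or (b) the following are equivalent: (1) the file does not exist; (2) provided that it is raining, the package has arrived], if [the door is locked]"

Let G = "the package has arrived" (T), U = "it is raining" (T), R = "the file exists" (F), K = "the door is locked" (T).

Statement 1: This is (((G <-> ~U) | ~R) nand K) <-> K.

~U = ~T = F
G <-> ~U = T <-> F = F
~R = ~F = T
(G <-> ~U) | ~R = F | T = T
((G <-> ~U) | ~R) nand K = T nand T = F
(((G <-> ~U) | ~R) nand K) <-> K = F <-> T = F
Thus Statement 1 is false.

Statement 2: Parsed as K -> (G | (~R <-> (U -> G)))

~R = ~F = T
U -> G = T -> T = T
~R <-> (U -> G) = T <-> T = T
G | (~R <-> (U -> G)) = T | T = T
K -> (G | (~R <-> (U -> G))) = T -> T = T
Thus Statement 2 is true.

Count: 1.

1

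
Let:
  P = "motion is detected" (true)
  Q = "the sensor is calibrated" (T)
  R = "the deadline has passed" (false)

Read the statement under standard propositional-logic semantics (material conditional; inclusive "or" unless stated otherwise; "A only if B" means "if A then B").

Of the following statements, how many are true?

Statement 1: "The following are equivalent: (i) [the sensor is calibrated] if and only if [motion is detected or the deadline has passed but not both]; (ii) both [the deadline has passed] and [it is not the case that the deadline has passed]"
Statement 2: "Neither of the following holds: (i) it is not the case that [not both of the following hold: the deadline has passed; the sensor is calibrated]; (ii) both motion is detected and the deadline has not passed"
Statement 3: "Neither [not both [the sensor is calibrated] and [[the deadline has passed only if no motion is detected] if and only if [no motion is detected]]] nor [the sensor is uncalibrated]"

0

Statement 1: This is (Q ↔ (P ⊕ R)) ↔ (R ∧ ¬R).

P ⊕ R = T ⊕ F = T
Q ↔ (P ⊕ R) = T ↔ T = T
¬R = ¬F = T
R ∧ ¬R = F ∧ T = F
(Q ↔ (P ⊕ R)) ↔ (R ∧ ¬R) = T ↔ F = F
Hence Statement 1 is false.

Statement 2: Parsed as ¬(R ↑ Q) ↓ (P ∧ ¬R)

R ↑ Q = F ↑ T = T
¬(R ↑ Q) = ¬T = F
¬R = ¬F = T
P ∧ ¬R = T ∧ T = T
¬(R ↑ Q) ↓ (P ∧ ¬R) = F ↓ T = F
So Statement 2 is false.

Statement 3: Parsed as (Q ↑ ((R → ¬P) ↔ ¬P)) ↓ ¬Q

¬P = ¬T = F
R → ¬P = F → F = T
¬P = ¬T = F
(R → ¬P) ↔ ¬P = T ↔ F = F
Q ↑ ((R → ¬P) ↔ ¬P) = T ↑ F = T
¬Q = ¬T = F
(Q ↑ ((R → ¬P) ↔ ¬P)) ↓ ¬Q = T ↓ F = F
Thus Statement 3 is false.

0 of the 3 statements are true (none).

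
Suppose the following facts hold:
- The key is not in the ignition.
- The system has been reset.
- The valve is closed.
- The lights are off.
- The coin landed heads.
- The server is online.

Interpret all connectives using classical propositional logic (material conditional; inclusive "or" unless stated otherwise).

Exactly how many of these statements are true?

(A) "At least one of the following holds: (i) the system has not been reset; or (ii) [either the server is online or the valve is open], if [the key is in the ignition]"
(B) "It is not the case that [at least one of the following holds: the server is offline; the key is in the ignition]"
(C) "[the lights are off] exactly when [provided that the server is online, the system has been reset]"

3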